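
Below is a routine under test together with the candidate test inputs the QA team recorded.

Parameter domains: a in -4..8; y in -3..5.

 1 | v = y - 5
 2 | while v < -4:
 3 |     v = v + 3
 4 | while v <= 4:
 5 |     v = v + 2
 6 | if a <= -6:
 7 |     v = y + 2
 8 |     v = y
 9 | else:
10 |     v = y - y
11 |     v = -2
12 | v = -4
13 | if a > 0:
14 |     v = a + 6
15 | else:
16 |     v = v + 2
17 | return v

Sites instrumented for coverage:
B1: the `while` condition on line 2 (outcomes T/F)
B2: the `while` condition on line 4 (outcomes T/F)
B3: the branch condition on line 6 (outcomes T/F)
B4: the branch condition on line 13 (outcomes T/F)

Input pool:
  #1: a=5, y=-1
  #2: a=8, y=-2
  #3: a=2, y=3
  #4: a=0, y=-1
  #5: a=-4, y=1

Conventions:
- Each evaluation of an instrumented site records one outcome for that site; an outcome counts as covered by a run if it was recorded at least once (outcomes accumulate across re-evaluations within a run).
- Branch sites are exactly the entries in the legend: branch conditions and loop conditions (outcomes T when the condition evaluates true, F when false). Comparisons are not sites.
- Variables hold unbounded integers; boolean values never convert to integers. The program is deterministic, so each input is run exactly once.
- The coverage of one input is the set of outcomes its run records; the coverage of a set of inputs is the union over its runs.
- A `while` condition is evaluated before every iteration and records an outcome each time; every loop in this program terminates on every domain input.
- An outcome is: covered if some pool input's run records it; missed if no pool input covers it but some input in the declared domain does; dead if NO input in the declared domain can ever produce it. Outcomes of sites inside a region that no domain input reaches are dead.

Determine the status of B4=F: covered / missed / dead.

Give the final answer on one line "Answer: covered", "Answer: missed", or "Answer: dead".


B4=F is recorded by pool input(s) 4, 5 -> covered
Answer: covered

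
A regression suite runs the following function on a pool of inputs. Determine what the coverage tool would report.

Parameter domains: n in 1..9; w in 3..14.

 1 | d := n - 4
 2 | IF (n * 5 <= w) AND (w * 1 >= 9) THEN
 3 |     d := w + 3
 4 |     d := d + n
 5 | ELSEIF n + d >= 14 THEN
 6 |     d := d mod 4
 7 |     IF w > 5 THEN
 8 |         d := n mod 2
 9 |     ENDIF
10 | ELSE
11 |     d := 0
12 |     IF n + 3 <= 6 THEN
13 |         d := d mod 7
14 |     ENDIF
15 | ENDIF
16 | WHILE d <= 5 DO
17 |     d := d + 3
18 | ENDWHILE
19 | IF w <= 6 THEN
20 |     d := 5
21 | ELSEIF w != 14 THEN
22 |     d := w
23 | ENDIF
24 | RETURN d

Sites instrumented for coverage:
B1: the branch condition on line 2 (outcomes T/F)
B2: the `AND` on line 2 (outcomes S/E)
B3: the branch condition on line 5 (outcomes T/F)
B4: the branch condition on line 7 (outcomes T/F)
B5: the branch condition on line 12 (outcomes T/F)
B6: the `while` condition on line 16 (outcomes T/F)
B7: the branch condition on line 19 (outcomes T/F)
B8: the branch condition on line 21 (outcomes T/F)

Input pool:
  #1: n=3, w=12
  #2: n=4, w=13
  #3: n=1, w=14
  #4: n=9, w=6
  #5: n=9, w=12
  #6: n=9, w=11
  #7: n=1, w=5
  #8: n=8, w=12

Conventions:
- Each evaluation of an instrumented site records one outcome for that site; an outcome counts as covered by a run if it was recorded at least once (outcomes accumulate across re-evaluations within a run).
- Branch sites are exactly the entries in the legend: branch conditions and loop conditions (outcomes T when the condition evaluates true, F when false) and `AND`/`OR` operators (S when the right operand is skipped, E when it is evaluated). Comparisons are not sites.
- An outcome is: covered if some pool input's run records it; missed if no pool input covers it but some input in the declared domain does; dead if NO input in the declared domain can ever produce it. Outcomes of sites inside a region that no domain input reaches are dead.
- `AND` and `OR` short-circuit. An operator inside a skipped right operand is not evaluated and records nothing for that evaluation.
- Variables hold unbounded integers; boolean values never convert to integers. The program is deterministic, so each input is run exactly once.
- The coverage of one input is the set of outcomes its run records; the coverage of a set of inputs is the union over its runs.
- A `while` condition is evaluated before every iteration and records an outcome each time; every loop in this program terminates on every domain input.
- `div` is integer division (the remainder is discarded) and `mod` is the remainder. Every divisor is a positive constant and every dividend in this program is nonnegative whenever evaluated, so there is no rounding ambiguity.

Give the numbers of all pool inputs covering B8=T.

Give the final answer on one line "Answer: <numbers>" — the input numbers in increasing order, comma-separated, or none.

input #1 (n=3, w=12): covers B8=T
input #2 (n=4, w=13): covers B8=T
input #3 (n=1, w=14): misses B8=T
input #4 (n=9, w=6): misses B8=T
input #5 (n=9, w=12): covers B8=T
input #6 (n=9, w=11): covers B8=T
input #7 (n=1, w=5): misses B8=T
input #8 (n=8, w=12): covers B8=T

Answer: 1, 2, 5, 6, 8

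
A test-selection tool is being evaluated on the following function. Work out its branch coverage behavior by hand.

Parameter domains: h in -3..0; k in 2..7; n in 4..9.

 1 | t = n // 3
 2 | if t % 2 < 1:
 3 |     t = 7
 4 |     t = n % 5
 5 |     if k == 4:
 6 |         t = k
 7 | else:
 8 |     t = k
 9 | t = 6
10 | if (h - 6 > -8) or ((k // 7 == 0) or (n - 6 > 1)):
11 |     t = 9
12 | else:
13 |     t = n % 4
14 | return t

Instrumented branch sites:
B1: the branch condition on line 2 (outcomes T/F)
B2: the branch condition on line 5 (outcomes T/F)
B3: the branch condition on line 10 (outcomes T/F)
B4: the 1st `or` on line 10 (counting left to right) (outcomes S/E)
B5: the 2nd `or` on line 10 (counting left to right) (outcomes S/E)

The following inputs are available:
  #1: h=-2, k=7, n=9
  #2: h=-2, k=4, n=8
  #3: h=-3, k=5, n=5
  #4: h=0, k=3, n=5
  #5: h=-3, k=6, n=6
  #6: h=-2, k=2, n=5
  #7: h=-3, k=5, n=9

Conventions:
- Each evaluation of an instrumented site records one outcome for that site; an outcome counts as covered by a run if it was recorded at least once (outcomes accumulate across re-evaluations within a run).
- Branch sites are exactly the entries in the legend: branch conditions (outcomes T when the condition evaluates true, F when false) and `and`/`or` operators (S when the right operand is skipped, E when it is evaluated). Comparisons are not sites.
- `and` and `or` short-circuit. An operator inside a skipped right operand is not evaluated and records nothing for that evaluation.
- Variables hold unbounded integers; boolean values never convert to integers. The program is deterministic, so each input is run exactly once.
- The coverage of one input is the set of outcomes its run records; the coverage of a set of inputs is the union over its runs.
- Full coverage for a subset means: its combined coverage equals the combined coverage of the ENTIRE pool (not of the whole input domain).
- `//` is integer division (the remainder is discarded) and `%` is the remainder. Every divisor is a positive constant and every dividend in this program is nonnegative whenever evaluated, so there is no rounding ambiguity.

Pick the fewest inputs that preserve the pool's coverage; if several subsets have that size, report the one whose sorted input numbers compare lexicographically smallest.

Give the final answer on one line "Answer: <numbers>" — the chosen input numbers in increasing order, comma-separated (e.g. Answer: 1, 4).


test 1 (h=-2, k=7, n=9) fires B1->F, B4->E, B5->E, B3->T; hits B1=F, B3=T, B4=E, B5=E
test 2 (h=-2, k=4, n=8) fires B1->T, B2->T, B4->E, B5->S, B3->T; hits B1=T, B2=T, B3=T, B4=E, B5=S
test 3 (h=-3, k=5, n=5) fires B1->F, B4->E, B5->S, B3->T; hits B1=F, B3=T, B4=E, B5=S
test 4 (h=0, k=3, n=5) fires B1->F, B4->S, B3->T; hits B1=F, B3=T, B4=S
test 5 (h=-3, k=6, n=6) fires B1->T, B2->F, B4->E, B5->S, B3->T; hits B1=T, B2=F, B3=T, B4=E, B5=S
test 6 (h=-2, k=2, n=5) fires B1->F, B4->E, B5->S, B3->T; hits B1=F, B3=T, B4=E, B5=S
test 7 (h=-3, k=5, n=9) fires B1->F, B4->E, B5->S, B3->T; hits B1=F, B3=T, B4=E, B5=S
the full pool covers 9 outcomes: B1=T, B1=F, B2=T, B2=F, B3=T, B4=S, B4=E, B5=S, B5=E
size 1 is not enough: best union over all size-1 subsets is 5/9
size 2 is not enough: best union over all size-2 subsets is 7/9
size 3 is not enough: best union over all size-3 subsets is 8/9
inputs {1, 2, 4, 5} (size 4) cover everything; no size-4 subset with a lexicographically smaller index list covers all 9
Answer: 1, 2, 4, 5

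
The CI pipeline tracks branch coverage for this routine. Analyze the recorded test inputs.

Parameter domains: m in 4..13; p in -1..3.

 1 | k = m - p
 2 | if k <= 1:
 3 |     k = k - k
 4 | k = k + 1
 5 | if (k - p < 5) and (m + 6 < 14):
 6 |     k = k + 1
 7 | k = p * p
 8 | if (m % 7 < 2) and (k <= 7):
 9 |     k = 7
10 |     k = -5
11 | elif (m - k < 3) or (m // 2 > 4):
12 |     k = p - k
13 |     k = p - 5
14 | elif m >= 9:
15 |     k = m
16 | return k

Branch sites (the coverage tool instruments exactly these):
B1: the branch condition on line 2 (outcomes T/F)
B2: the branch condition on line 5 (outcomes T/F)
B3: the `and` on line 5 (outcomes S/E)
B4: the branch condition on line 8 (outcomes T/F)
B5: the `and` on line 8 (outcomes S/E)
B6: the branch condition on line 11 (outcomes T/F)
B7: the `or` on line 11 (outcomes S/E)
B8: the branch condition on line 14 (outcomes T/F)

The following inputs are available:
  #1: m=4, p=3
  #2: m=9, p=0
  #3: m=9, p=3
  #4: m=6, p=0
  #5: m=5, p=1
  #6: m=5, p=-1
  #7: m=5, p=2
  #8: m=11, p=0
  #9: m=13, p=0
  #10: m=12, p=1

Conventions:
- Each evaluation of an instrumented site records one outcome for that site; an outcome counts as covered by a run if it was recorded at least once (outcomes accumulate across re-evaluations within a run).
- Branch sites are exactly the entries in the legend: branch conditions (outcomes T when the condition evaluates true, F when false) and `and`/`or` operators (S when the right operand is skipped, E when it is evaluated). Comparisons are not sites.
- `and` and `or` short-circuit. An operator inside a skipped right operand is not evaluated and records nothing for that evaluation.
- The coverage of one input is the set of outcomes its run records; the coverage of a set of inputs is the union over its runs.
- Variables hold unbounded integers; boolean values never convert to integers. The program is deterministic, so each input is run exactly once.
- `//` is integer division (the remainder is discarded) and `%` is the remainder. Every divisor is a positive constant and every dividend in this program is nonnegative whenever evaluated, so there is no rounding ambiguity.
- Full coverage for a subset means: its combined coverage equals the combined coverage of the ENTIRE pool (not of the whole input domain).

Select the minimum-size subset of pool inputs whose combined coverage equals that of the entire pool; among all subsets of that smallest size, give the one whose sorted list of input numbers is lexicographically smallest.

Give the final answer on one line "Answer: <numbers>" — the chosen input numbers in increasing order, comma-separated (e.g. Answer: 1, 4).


run #1 (m=4, p=3) records B1=T, B2=T, B3=E, B4=F, B5=S, B6=T, B7=S
run #2 (m=9, p=0) records B1=F, B2=F, B3=S, B4=F, B5=S, B6=F, B7=E, B8=T
run #3 (m=9, p=3) records B1=F, B2=F, B3=E, B4=F, B5=S, B6=T, B7=S
run #4 (m=6, p=0) records B1=F, B2=F, B3=S, B4=F, B5=S, B6=F, B7=E, B8=F
run #5 (m=5, p=1) records B1=F, B2=T, B3=E, B4=F, B5=S, B6=F, B7=E, B8=F
run #6 (m=5, p=-1) records B1=F, B2=F, B3=S, B4=F, B5=S, B6=F, B7=E, B8=F
run #7 (m=5, p=2) records B1=F, B2=T, B3=E, B4=F, B5=S, B6=T, B7=S
run #8 (m=11, p=0) records B1=F, B2=F, B3=S, B4=F, B5=S, B6=T, B7=E
run #9 (m=13, p=0) records B1=F, B2=F, B3=S, B4=F, B5=S, B6=T, B7=E
run #10 (m=12, p=1) records B1=F, B2=F, B3=S, B4=F, B5=S, B6=T, B7=E
the full pool covers 14 outcomes: B1=T, B1=F, B2=T, B2=F, B3=S, B3=E, B4=F, B5=S, B6=T, B6=F, B7=S, B7=E, B8=T, B8=F
checked all size-1 subsets: none covers 14 outcomes (max 8/14)
checked all size-2 subsets: none covers 14 outcomes (max 13/14)
the canonical winner is {1, 2, 4}: size 3, full 14-outcome coverage, earliest index list among size-3 covers
Answer: 1, 2, 4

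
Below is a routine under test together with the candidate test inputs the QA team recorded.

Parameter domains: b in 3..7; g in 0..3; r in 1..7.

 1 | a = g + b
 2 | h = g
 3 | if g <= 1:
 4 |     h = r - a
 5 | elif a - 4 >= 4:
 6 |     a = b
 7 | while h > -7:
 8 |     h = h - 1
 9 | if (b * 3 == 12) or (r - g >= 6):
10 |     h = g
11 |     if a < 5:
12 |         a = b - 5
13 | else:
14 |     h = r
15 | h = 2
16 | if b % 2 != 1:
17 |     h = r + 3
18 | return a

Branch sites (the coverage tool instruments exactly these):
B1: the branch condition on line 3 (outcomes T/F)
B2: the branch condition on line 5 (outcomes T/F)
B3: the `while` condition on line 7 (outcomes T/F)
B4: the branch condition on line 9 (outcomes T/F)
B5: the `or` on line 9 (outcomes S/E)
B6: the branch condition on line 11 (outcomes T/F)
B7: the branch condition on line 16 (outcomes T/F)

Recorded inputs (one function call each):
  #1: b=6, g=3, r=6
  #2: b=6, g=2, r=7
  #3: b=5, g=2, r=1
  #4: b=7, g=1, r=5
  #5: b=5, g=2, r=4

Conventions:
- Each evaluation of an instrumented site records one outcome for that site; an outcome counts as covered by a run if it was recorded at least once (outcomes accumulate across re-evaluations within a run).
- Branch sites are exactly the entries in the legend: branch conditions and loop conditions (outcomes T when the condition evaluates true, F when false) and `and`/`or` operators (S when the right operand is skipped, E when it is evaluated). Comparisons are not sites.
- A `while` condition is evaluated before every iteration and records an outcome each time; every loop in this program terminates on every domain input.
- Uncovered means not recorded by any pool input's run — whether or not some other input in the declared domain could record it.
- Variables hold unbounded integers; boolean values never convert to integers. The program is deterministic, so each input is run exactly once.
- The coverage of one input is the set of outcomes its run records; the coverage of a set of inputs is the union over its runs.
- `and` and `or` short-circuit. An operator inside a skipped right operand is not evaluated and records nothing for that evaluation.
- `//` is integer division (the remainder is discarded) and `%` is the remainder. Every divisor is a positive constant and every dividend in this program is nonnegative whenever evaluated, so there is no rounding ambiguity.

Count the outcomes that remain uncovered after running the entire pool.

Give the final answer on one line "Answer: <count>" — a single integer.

#1 (b=6, g=3, r=6) -> B1->F, B2->T, B3->T, B3->T, B3->T, B3->T, B3->T, B3->T, B3->T, B3->T, B3->T, B3->T, B3->F, B5->E, ...; covered: B1=F, B2=T, B3=T, B3=F, B4=F, B5=E, B7=T
#2 (b=6, g=2, r=7) -> B1->F, B2->T, B3->T, B3->T, B3->T, B3->T, B3->T, B3->T, B3->T, B3->T, B3->T, B3->F, B5->E, B4->F, ...; covered: B1=F, B2=T, B3=T, B3=F, B4=F, B5=E, B7=T
#3 (b=5, g=2, r=1) -> B1->F, B2->F, B3->T, B3->T, B3->T, B3->T, B3->T, B3->T, B3->T, B3->T, B3->T, B3->F, B5->E, B4->F, ...; covered: B1=F, B2=F, B3=T, B3=F, B4=F, B5=E, B7=F
#4 (b=7, g=1, r=5) -> B1->T, B3->T, B3->T, B3->T, B3->T, B3->F, B5->E, B4->F, B7->F; covered: B1=T, B3=T, B3=F, B4=F, B5=E, B7=F
#5 (b=5, g=2, r=4) -> B1->F, B2->F, B3->T, B3->T, B3->T, B3->T, B3->T, B3->T, B3->T, B3->T, B3->T, B3->F, B5->E, B4->F, ...; covered: B1=F, B2=F, B3=T, B3=F, B4=F, B5=E, B7=F
union over the pool: B1=T, B1=F, B2=T, B2=F, B3=T, B3=F, B4=F, B5=E, B7=T, B7=F
uncovered (4 of 14): B4=T, B5=S, B6=T, B6=F

Answer: 4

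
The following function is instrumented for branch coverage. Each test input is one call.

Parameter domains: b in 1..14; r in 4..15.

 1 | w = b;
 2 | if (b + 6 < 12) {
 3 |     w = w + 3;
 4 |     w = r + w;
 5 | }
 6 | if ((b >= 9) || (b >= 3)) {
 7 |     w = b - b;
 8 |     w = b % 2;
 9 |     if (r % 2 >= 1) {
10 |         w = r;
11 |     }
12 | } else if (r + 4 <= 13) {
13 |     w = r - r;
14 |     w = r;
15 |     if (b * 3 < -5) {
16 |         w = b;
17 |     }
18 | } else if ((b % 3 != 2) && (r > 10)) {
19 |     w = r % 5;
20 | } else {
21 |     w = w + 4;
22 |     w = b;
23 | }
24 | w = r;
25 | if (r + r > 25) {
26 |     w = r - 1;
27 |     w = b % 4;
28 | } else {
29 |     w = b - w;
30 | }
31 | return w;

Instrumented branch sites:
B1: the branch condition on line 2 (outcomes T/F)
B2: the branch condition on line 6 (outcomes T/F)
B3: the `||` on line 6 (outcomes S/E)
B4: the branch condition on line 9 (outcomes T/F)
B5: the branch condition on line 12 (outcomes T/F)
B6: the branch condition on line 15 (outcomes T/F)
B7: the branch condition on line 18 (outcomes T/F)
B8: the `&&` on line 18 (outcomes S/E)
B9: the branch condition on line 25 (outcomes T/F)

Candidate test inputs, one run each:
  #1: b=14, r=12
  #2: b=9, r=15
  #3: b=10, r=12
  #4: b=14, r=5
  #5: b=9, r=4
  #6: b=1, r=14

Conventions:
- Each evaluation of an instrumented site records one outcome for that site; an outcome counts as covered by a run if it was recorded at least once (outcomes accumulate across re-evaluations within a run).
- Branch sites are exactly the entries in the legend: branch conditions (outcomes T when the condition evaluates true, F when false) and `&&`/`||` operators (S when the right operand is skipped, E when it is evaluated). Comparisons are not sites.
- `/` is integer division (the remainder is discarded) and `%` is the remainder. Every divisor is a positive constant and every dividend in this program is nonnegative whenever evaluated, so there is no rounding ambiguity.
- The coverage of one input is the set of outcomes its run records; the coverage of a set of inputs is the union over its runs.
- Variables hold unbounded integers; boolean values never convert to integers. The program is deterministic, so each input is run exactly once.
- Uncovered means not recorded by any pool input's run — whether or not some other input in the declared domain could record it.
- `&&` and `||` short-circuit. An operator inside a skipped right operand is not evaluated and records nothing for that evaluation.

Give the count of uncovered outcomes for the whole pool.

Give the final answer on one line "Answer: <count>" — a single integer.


run #1 (b=14, r=12) runs B1->F, B3->S, B2->T, B4->F, B9->F; records B1=F, B2=T, B3=S, B4=F, B9=F
run #2 (b=9, r=15) runs B1->F, B3->S, B2->T, B4->T, B9->T; records B1=F, B2=T, B3=S, B4=T, B9=T
run #3 (b=10, r=12) runs B1->F, B3->S, B2->T, B4->F, B9->F; records B1=F, B2=T, B3=S, B4=F, B9=F
run #4 (b=14, r=5) runs B1->F, B3->S, B2->T, B4->T, B9->F; records B1=F, B2=T, B3=S, B4=T, B9=F
run #5 (b=9, r=4) runs B1->F, B3->S, B2->T, B4->F, B9->F; records B1=F, B2=T, B3=S, B4=F, B9=F
run #6 (b=1, r=14) runs B1->T, B3->E, B2->F, B5->F, B8->E, B7->T, B9->T; records B1=T, B2=F, B3=E, B5=F, B7=T, B8=E, B9=T
union over the pool: B1=T, B1=F, B2=T, B2=F, B3=S, B3=E, B4=T, B4=F, B5=F, B7=T, B8=E, B9=T, B9=F
uncovered (5 of 18): B5=T, B6=T, B6=F, B7=F, B8=S
Answer: 5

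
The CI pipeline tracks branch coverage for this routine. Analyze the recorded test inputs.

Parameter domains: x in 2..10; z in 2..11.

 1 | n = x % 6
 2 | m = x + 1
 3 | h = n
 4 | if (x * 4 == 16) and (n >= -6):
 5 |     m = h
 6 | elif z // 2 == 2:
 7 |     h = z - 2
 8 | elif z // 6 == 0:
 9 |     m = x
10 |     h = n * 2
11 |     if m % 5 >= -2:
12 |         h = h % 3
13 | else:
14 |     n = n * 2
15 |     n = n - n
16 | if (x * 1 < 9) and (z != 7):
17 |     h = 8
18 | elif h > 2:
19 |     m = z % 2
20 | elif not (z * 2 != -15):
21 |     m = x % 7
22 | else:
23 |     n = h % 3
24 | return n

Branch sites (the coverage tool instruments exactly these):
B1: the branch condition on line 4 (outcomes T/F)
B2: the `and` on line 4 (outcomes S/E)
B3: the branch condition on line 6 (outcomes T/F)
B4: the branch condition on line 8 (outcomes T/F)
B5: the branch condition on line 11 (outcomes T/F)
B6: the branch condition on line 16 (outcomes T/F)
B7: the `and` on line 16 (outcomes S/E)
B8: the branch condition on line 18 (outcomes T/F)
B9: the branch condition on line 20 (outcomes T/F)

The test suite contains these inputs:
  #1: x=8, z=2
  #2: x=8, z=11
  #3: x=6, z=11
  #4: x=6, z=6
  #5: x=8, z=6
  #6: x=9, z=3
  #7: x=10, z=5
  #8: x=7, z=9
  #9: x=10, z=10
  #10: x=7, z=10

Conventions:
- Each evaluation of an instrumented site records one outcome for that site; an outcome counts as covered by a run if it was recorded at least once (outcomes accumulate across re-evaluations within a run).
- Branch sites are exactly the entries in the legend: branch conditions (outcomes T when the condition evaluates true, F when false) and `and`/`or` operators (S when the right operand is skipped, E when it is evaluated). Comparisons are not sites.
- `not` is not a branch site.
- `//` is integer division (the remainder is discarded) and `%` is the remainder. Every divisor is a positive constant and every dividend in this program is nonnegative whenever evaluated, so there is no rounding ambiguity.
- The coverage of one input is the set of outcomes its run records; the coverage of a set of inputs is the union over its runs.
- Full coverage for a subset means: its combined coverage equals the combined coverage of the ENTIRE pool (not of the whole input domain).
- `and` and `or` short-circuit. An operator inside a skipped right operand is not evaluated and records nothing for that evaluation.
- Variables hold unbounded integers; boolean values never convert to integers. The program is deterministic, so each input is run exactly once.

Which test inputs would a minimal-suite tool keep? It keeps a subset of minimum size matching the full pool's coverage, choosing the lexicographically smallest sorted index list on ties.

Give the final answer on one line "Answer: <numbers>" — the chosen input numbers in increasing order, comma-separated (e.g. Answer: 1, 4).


input #1 (x=8, z=2): events B2->S, B1->F, B3->F, B4->T, B5->T, B7->E, B6->T; covers B1=F, B2=S, B3=F, B4=T, B5=T, B6=T, B7=E
input #2 (x=8, z=11): events B2->S, B1->F, B3->F, B4->F, B7->E, B6->T; covers B1=F, B2=S, B3=F, B4=F, B6=T, B7=E
input #3 (x=6, z=11): events B2->S, B1->F, B3->F, B4->F, B7->E, B6->T; covers B1=F, B2=S, B3=F, B4=F, B6=T, B7=E
input #4 (x=6, z=6): events B2->S, B1->F, B3->F, B4->F, B7->E, B6->T; covers B1=F, B2=S, B3=F, B4=F, B6=T, B7=E
input #5 (x=8, z=6): events B2->S, B1->F, B3->F, B4->F, B7->E, B6->T; covers B1=F, B2=S, B3=F, B4=F, B6=T, B7=E
input #6 (x=9, z=3): events B2->S, B1->F, B3->F, B4->T, B5->T, B7->S, B6->F, B8->F, B9->F; covers B1=F, B2=S, B3=F, B4=T, B5=T, B6=F, B7=S, B8=F, B9=F
input #7 (x=10, z=5): events B2->S, B1->F, B3->T, B7->S, B6->F, B8->T; covers B1=F, B2=S, B3=T, B6=F, B7=S, B8=T
input #8 (x=7, z=9): events B2->S, B1->F, B3->F, B4->F, B7->E, B6->T; covers B1=F, B2=S, B3=F, B4=F, B6=T, B7=E
input #9 (x=10, z=10): events B2->S, B1->F, B3->F, B4->F, B7->S, B6->F, B8->T; covers B1=F, B2=S, B3=F, B4=F, B6=F, B7=S, B8=T
input #10 (x=7, z=10): events B2->S, B1->F, B3->F, B4->F, B7->E, B6->T; covers B1=F, B2=S, B3=F, B4=F, B6=T, B7=E
the full pool covers 14 outcomes: B1=F, B2=S, B3=T, B3=F, B4=T, B4=F, B5=T, B6=T, B6=F, B7=S, B7=E, B8=T, B8=F, B9=F
no size-1 subset reaches all 14 outcomes (best union: 9/14)
no size-2 subset reaches all 14 outcomes (best union: 12/14)
inputs {2, 6, 7} (size 3) cover everything; no size-3 subset with a lexicographically smaller index list covers all 14
Answer: 2, 6, 7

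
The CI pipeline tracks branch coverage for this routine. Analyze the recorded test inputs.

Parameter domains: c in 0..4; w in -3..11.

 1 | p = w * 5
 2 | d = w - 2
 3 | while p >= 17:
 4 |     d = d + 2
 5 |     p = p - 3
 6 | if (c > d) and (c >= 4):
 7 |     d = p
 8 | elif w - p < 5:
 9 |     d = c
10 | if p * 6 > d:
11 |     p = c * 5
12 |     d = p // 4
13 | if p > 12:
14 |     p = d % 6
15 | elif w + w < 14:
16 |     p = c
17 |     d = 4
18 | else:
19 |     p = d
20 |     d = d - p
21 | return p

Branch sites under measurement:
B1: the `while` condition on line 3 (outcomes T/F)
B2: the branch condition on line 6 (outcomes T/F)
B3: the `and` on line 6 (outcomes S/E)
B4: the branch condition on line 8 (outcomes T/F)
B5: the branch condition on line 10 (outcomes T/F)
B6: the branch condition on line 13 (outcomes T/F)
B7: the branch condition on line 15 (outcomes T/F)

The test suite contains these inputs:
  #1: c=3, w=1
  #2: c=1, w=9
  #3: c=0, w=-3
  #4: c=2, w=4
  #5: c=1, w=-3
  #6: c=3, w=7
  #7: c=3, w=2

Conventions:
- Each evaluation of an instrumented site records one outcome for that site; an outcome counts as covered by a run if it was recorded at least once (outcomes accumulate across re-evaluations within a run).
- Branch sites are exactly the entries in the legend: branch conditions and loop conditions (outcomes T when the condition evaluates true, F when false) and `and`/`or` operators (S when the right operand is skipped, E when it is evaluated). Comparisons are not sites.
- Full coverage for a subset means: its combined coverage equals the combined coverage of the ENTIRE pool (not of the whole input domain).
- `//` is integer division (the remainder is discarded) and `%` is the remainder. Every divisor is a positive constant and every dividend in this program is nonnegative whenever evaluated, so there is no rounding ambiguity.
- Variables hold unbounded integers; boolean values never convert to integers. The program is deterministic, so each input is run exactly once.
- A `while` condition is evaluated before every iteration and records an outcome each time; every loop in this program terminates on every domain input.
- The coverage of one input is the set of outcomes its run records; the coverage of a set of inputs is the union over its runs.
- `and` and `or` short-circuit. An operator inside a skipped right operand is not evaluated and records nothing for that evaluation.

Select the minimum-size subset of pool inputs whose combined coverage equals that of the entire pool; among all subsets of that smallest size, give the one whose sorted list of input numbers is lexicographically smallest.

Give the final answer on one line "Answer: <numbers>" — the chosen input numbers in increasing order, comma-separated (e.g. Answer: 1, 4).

input #1, c=3, w=1: events B1->F, B3->E, B2->F, B4->T, B5->T, B6->T; outcomes B1=F, B2=F, B3=E, B4=T, B5=T, B6=T
input #2, c=1, w=9: events B1->T, B1->T, B1->T, B1->T, B1->T, B1->T, B1->T, B1->T, B1->T, B1->T, B1->F, B3->S, B2->F, B4->T, ...; outcomes B1=T, B1=F, B2=F, B3=S, B4=T, B5=T, B6=F, B7=F
input #3, c=0, w=-3: events B1->F, B3->E, B2->F, B4->F, B5->F, B6->F, B7->T; outcomes B1=F, B2=F, B3=E, B4=F, B5=F, B6=F, B7=T
input #4, c=2, w=4: events B1->T, B1->T, B1->F, B3->S, B2->F, B4->T, B5->T, B6->F, B7->T; outcomes B1=T, B1=F, B2=F, B3=S, B4=T, B5=T, B6=F, B7=T
input #5, c=1, w=-3: events B1->F, B3->E, B2->F, B4->F, B5->F, B6->F, B7->T; outcomes B1=F, B2=F, B3=E, B4=F, B5=F, B6=F, B7=T
input #6, c=3, w=7: events B1->T, B1->T, B1->T, B1->T, B1->T, B1->T, B1->T, B1->F, B3->S, B2->F, B4->T, B5->T, B6->T; outcomes B1=T, B1=F, B2=F, B3=S, B4=T, B5=T, B6=T
input #7, c=3, w=2: events B1->F, B3->E, B2->F, B4->T, B5->T, B6->T; outcomes B1=F, B2=F, B3=E, B4=T, B5=T, B6=T
pool-wide coverage (13 outcomes): B1=T, B1=F, B2=F, B3=S, B3=E, B4=T, B4=F, B5=T, B5=F, B6=T, B6=F, B7=T, B7=F
checked all size-1 subsets: none covers 13 outcomes (max 8/13)
checked all size-2 subsets: none covers 13 outcomes (max 12/13)
at size 3, {1, 2, 3} reaches all 13 outcomes; every lexicographically earlier size-3 subset fails

Answer: 1, 2, 3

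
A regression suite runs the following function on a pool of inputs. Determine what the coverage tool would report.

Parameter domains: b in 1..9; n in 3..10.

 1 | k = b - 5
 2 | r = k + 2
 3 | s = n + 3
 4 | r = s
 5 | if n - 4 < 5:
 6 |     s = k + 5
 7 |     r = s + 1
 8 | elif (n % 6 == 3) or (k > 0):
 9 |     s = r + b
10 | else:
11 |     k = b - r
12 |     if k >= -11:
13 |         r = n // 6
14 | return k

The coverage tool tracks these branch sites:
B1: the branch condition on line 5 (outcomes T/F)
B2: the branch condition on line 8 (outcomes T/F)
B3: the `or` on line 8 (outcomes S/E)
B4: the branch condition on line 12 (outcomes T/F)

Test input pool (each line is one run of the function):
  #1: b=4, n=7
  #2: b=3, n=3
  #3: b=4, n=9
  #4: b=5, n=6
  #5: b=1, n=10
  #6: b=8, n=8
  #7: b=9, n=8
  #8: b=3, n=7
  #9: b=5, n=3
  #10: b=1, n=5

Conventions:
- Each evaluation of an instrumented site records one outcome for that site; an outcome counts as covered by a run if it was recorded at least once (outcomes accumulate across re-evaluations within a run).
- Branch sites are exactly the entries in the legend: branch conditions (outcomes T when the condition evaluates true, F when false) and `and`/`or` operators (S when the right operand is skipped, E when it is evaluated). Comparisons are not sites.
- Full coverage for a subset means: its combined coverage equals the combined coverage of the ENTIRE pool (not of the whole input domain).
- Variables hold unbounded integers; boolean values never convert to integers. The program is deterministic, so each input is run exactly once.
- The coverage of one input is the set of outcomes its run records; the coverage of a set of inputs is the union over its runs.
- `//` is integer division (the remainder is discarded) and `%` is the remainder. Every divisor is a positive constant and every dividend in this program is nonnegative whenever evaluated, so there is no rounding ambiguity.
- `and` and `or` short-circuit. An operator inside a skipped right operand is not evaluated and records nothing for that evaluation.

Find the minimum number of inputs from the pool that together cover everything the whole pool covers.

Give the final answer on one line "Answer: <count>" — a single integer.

input #1, b=4, n=7: outcomes B1=T
input #2, b=3, n=3: outcomes B1=T
input #3, b=4, n=9: outcomes B1=F, B2=T, B3=S
input #4, b=5, n=6: outcomes B1=T
input #5, b=1, n=10: outcomes B1=F, B2=F, B3=E, B4=F
input #6, b=8, n=8: outcomes B1=T
input #7, b=9, n=8: outcomes B1=T
input #8, b=3, n=7: outcomes B1=T
input #9, b=5, n=3: outcomes B1=T
input #10, b=1, n=5: outcomes B1=T
union over all inputs: B1=T, B1=F, B2=T, B2=F, B3=S, B3=E, B4=F (7 outcomes)
no size-1 subset reaches all 7 outcomes (best union: 4/7)
no size-2 subset reaches all 7 outcomes (best union: 6/7)
at size 3, {1, 3, 5} reaches all 7 outcomes; every lexicographically earlier size-3 subset fails

Answer: 3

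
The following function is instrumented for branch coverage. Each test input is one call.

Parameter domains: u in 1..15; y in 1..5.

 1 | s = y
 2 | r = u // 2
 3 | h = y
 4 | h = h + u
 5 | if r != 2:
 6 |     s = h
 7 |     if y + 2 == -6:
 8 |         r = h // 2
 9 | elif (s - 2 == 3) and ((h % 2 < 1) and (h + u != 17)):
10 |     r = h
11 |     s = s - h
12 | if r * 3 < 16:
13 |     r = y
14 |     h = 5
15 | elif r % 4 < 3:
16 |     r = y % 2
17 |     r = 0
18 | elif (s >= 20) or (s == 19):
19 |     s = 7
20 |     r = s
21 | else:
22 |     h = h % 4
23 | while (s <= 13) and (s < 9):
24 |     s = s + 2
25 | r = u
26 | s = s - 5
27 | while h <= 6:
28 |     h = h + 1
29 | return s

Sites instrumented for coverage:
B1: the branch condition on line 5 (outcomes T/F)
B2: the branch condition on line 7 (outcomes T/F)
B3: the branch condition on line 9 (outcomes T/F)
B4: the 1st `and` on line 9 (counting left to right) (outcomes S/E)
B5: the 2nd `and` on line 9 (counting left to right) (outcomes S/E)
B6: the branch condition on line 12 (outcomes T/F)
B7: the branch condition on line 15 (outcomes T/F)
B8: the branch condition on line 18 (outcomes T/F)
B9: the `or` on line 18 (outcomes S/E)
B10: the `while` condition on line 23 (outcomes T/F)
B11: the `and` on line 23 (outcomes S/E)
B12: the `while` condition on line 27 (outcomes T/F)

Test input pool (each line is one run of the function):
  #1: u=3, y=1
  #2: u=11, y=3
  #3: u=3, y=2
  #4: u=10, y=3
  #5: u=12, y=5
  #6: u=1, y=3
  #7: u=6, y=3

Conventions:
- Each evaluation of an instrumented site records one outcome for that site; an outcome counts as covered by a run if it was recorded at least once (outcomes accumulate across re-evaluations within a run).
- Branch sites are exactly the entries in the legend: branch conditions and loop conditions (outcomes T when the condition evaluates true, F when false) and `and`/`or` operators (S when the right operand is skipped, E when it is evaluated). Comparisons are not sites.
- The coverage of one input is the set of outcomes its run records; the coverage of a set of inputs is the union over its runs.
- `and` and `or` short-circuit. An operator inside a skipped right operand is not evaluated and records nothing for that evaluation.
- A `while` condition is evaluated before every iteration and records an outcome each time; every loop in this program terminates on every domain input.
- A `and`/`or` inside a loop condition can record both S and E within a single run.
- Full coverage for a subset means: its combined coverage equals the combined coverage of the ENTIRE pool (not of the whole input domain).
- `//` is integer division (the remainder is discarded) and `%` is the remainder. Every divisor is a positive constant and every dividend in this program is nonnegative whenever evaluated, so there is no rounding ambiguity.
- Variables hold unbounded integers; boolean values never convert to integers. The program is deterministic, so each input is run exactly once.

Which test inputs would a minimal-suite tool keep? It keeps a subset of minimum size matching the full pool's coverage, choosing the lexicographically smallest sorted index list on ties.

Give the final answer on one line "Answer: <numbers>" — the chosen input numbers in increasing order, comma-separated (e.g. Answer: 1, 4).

#1 (u=3, y=1) -> B1->T, B2->F, B6->T, B11->E, B10->T, B11->E, B10->T, B11->E, B10->T, B11->E, B10->F, B12->T, B12->T, B12->F; covered: B1=T, B2=F, B6=T, B10=T, B10=F, B11=E, B12=T, B12=F
#2 (u=11, y=3) -> B1->T, B2->F, B6->T, B11->S, B10->F, B12->T, B12->T, B12->F; covered: B1=T, B2=F, B6=T, B10=F, B11=S, B12=T, B12=F
#3 (u=3, y=2) -> B1->T, B2->F, B6->T, B11->E, B10->T, B11->E, B10->T, B11->E, B10->F, B12->T, B12->T, B12->F; covered: B1=T, B2=F, B6=T, B10=T, B10=F, B11=E, B12=T, B12=F
#4 (u=10, y=3) -> B1->T, B2->F, B6->T, B11->E, B10->F, B12->T, B12->T, B12->F; covered: B1=T, B2=F, B6=T, B10=F, B11=E, B12=T, B12=F
#5 (u=12, y=5) -> B1->T, B2->F, B6->F, B7->T, B11->S, B10->F, B12->F; covered: B1=T, B2=F, B6=F, B7=T, B10=F, B11=S, B12=F
#6 (u=1, y=3) -> B1->T, B2->F, B6->T, B11->E, B10->T, B11->E, B10->T, B11->E, B10->T, B11->E, B10->F, B12->T, B12->T, B12->F; covered: B1=T, B2=F, B6=T, B10=T, B10=F, B11=E, B12=T, B12=F
#7 (u=6, y=3) -> B1->T, B2->F, B6->T, B11->E, B10->F, B12->T, B12->T, B12->F; covered: B1=T, B2=F, B6=T, B10=F, B11=E, B12=T, B12=F
pool-wide coverage (11 outcomes): B1=T, B2=F, B6=T, B6=F, B7=T, B10=T, B10=F, B11=S, B11=E, B12=T, B12=F
no size-1 subset reaches all 11 outcomes (best union: 8/11)
size 2: inputs {1, 5} cover all 11 outcomes, and no lexicographically smaller subset of this size does

Answer: 1, 5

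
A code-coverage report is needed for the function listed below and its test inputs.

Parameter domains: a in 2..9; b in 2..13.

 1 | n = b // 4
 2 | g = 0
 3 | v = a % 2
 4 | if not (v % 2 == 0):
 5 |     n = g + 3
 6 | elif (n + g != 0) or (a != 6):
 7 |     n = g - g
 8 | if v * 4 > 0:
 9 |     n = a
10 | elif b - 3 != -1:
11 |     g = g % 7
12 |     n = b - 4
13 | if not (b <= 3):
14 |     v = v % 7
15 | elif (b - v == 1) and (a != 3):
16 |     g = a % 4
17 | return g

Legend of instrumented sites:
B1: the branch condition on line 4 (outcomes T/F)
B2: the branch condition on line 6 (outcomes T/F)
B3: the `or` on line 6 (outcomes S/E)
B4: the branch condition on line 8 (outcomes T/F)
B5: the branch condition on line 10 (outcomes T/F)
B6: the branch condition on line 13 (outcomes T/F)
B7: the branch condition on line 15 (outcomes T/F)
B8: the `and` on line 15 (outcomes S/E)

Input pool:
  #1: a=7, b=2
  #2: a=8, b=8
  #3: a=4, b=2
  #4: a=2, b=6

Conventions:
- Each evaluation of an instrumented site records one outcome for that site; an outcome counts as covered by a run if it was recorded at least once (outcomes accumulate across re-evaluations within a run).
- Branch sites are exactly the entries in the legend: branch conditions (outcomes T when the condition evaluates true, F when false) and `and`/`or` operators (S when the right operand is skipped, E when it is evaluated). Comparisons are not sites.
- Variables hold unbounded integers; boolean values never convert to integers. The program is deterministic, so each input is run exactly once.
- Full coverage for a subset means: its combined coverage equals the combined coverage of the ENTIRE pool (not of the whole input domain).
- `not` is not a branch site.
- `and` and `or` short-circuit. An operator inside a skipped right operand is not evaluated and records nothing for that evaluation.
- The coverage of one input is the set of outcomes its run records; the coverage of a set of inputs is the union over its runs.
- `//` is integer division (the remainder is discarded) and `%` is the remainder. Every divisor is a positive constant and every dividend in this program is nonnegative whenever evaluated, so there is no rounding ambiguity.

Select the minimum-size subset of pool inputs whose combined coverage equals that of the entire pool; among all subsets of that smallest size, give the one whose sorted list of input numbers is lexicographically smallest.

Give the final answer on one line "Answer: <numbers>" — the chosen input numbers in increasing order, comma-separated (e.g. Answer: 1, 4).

#1 (a=7, b=2) -> B1->T, B4->T, B6->F, B8->E, B7->T; covered: B1=T, B4=T, B6=F, B7=T, B8=E
#2 (a=8, b=8) -> B1->F, B3->S, B2->T, B4->F, B5->T, B6->T; covered: B1=F, B2=T, B3=S, B4=F, B5=T, B6=T
#3 (a=4, b=2) -> B1->F, B3->E, B2->T, B4->F, B5->F, B6->F, B8->S, B7->F; covered: B1=F, B2=T, B3=E, B4=F, B5=F, B6=F, B7=F, B8=S
#4 (a=2, b=6) -> B1->F, B3->S, B2->T, B4->F, B5->T, B6->T; covered: B1=F, B2=T, B3=S, B4=F, B5=T, B6=T
the full pool covers 15 outcomes: B1=T, B1=F, B2=T, B3=S, B3=E, B4=T, B4=F, B5=T, B5=F, B6=T, B6=F, B7=T, B7=F, B8=S, B8=E
no size-1 subset reaches all 15 outcomes (best union: 8/15)
no size-2 subset reaches all 15 outcomes (best union: 12/15)
the canonical winner is {1, 2, 3}: size 3, full 15-outcome coverage, earliest index list among size-3 covers

Answer: 1, 2, 3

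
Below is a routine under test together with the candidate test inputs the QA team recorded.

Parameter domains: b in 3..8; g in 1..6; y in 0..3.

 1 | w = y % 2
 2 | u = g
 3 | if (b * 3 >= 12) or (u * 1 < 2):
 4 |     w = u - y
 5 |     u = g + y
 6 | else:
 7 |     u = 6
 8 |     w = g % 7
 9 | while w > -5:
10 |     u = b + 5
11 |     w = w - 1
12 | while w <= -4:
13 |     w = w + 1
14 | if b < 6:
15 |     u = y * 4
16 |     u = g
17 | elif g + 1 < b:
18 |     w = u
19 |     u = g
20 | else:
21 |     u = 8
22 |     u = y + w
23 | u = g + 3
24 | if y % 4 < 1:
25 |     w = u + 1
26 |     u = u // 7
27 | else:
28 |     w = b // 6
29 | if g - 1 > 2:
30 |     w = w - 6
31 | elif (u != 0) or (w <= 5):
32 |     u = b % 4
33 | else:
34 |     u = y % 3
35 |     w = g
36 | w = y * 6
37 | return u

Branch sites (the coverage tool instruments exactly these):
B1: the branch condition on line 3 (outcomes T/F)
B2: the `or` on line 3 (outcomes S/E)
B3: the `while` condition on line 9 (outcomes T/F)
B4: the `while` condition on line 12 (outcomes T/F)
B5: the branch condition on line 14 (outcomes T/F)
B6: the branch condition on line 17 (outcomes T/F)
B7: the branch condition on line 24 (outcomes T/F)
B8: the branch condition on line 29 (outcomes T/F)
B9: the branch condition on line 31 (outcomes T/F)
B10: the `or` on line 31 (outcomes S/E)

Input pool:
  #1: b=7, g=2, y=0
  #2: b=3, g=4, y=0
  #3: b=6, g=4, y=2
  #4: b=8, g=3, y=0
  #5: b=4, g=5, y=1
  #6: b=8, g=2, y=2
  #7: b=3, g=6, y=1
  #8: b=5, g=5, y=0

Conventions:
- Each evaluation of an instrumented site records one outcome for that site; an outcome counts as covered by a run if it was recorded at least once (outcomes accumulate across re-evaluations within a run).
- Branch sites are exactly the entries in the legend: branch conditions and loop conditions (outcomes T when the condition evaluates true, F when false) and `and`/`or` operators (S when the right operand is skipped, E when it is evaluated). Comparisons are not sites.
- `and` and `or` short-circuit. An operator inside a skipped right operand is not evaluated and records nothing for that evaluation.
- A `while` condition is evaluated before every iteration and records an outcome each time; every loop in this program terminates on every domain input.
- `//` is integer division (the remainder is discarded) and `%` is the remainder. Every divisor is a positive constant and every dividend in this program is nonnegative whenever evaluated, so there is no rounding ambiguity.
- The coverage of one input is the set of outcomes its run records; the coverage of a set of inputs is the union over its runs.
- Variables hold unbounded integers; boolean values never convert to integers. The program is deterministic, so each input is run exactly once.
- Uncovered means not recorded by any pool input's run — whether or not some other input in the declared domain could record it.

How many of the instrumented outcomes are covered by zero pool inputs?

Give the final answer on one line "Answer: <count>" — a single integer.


input #1, b=7, g=2, y=0: events B2->S, B1->T, B3->T, B3->T, B3->T, B3->T, B3->T, B3->T, B3->T, B3->F, B4->T, B4->T, B4->F, B5->F, ...; outcomes B1=T, B2=S, B3=T, B3=F, B4=T, B4=F, B5=F, B6=T, B7=T, B8=F, B9=F, B10=E
input #2, b=3, g=4, y=0: events B2->E, B1->F, B3->T, B3->T, B3->T, B3->T, B3->T, B3->T, B3->T, B3->T, B3->T, B3->F, B4->T, B4->T, ...; outcomes B1=F, B2=E, B3=T, B3=F, B4=T, B4=F, B5=T, B7=T, B8=T
input #3, b=6, g=4, y=2: events B2->S, B1->T, B3->T, B3->T, B3->T, B3->T, B3->T, B3->T, B3->T, B3->F, B4->T, B4->T, B4->F, B5->F, ...; outcomes B1=T, B2=S, B3=T, B3=F, B4=T, B4=F, B5=F, B6=T, B7=F, B8=T
input #4, b=8, g=3, y=0: events B2->S, B1->T, B3->T, B3->T, B3->T, B3->T, B3->T, B3->T, B3->T, B3->T, B3->F, B4->T, B4->T, B4->F, ...; outcomes B1=T, B2=S, B3=T, B3=F, B4=T, B4=F, B5=F, B6=T, B7=T, B8=F, B9=F, B10=E
input #5, b=4, g=5, y=1: events B2->S, B1->T, B3->T, B3->T, B3->T, B3->T, B3->T, B3->T, B3->T, B3->T, B3->T, B3->F, B4->T, B4->T, ...; outcomes B1=T, B2=S, B3=T, B3=F, B4=T, B4=F, B5=T, B7=F, B8=T
input #6, b=8, g=2, y=2: events B2->S, B1->T, B3->T, B3->T, B3->T, B3->T, B3->T, B3->F, B4->T, B4->T, B4->F, B5->F, B6->T, B7->F, ...; outcomes B1=T, B2=S, B3=T, B3=F, B4=T, B4=F, B5=F, B6=T, B7=F, B8=F, B9=T, B10=S
input #7, b=3, g=6, y=1: events B2->E, B1->F, B3->T, B3->T, B3->T, B3->T, B3->T, B3->T, B3->T, B3->T, B3->T, B3->T, B3->T, B3->F, ...; outcomes B1=F, B2=E, B3=T, B3=F, B4=T, B4=F, B5=T, B7=F, B8=T
input #8, b=5, g=5, y=0: events B2->S, B1->T, B3->T, B3->T, B3->T, B3->T, B3->T, B3->T, B3->T, B3->T, B3->T, B3->T, B3->F, B4->T, ...; outcomes B1=T, B2=S, B3=T, B3=F, B4=T, B4=F, B5=T, B7=T, B8=T
union over the pool: B1=T, B1=F, B2=S, B2=E, B3=T, B3=F, B4=T, B4=F, B5=T, B5=F, B6=T, B7=T, B7=F, B8=T, B8=F, B9=T, B9=F, B10=S, B10=E
uncovered (1 of 20): B6=F
Answer: 1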